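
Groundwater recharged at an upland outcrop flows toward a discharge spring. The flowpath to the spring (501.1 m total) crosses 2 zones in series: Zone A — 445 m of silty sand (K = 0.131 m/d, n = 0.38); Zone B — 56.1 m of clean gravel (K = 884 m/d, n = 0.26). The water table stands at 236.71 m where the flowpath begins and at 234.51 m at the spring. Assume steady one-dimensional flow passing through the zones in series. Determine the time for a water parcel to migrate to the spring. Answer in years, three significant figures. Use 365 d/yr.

777 years

Total head drop ΔH = 236.71 − 234.51 = 2.20 m
Continuity: the same q passes through each zone, so ΔH = q·Σ(L_j/K_j) — the zones act as resistances in series.
Σ(L/K) = 445/0.131 + 56.1/884 = 3397 + 0.06346 = 3397 d
q = ΔH / Σ(L/K) = 2.20 / 3397 = 6.476e-4 m/d (same in every zone)
Zone A: v = q/n = 6.476e-4/0.38 = 0.001704 m/d → t_A = 445/0.001704 = 261100 d
Zone B: v = q/n = 6.476e-4/0.26 = 0.002491 m/d → t_B = 56.1/0.002491 = 22520 d
Total t = 261100 + 22520 = 283600 d
   = 283600 / 365 = 777 yr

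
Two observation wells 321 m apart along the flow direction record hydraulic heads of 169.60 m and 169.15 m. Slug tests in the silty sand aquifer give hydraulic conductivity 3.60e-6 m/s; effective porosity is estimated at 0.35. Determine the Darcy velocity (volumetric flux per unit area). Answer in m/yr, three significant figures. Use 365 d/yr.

0.159 m/yr

Hydraulic gradient i = (169.60 − 169.15) / 321 = 0.45 / 321 = 0.001402
K = 3.60e-6 m/s × 86400 s/d = 0.3110 m/d
Specific discharge q = 0.3110 × 0.001402 = 4.360e-4 m/d
   = 4.360e-4 × 365 = 0.159 m/yr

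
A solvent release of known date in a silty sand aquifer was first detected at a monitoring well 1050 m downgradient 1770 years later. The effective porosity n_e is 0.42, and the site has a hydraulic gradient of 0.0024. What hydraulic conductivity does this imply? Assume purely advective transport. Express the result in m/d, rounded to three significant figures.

t = 1770 years = 646100 d
v = L / t = 1050 / 646100 = 0.001625 m/d
K = v · n / i = 0.001625 × 0.42 / 0.0024 = 0.284 m/d

0.284 m/d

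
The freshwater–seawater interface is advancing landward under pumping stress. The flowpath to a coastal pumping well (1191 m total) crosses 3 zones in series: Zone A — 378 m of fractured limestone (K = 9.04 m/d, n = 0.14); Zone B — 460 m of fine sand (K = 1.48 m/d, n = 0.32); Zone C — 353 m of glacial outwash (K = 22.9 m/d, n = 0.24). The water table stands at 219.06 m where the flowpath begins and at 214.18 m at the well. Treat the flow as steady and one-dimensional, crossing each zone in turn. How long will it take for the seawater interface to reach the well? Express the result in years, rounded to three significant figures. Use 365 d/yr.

58.9 years

Total head drop ΔH = 219.06 − 214.18 = 4.88 m
Steady 1-D flow in series ⇒ the Darcy flux q is identical in every zone and the zone head losses add (resistances L/K in series).
Σ(L/K) = 378/9.04 + 460/1.48 + 353/22.9 = 41.81 + 310.8 + 15.41 = 368.0 d
q = ΔH / Σ(L/K) = 4.88 / 368.0 = 0.01326 m/d (same in every zone)
Zone A: v = q/n = 0.01326/0.14 = 0.09471 m/d → t_A = 378/0.09471 = 3991 d
Zone B: v = q/n = 0.01326/0.32 = 0.04144 m/d → t_B = 460/0.04144 = 11100 d
Zone C: v = q/n = 0.01326/0.24 = 0.05525 m/d → t_C = 353/0.05525 = 6389 d
Total t = 3991 + 11100 + 6389 = 21480 d
   = 21480 / 365 = 58.9 yr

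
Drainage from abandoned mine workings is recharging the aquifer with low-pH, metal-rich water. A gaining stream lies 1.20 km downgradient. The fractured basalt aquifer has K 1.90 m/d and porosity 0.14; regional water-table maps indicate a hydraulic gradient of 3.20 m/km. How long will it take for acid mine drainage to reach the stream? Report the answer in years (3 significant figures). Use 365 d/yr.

75.7 years

Specific discharge q = 1.90 × 0.0032 = 0.006080 m/d
Seepage velocity v = q / n = 0.006080 / 0.14 = 0.04343 m/d
L = 1.20 km = 1200 m
t = L / v = 1200 / 0.04343 = 27630 d
   = 27630 / 365 = 75.7 yr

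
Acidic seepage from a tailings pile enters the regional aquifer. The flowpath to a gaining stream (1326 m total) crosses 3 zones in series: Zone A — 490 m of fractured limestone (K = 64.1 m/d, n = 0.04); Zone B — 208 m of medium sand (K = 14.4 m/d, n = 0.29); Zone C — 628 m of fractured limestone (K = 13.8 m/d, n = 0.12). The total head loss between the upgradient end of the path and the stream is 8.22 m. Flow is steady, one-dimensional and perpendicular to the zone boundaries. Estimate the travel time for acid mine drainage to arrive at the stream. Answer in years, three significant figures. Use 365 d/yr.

Steady 1-D flow in series ⇒ the Darcy flux q is identical in every zone and the zone head losses add (resistances L/K in series).
Σ(L/K) = 490/64.1 + 208/14.4 + 628/13.8 = 7.644 + 14.44 + 45.51 = 67.60 d
q = ΔH / Σ(L/K) = 8.22 / 67.60 = 0.1216 m/d (same in every zone)
Zone A: v = q/n = 0.1216/0.04 = 3.040 m/d → t_A = 490/3.040 = 161.2 d
Zone B: v = q/n = 0.1216/0.29 = 0.4193 m/d → t_B = 208/0.4193 = 496.0 d
Zone C: v = q/n = 0.1216/0.12 = 1.013 m/d → t_C = 628/1.013 = 619.7 d
Total t = 161.2 + 496.0 + 619.7 = 1277 d
   = 1277 / 365 = 3.50 yr

3.50 years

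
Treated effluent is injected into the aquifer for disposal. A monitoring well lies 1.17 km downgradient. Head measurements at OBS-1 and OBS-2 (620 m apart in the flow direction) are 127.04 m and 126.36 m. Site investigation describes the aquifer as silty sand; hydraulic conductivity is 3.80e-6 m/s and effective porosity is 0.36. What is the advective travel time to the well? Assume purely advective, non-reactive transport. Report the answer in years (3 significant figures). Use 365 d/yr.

Hydraulic gradient i = (127.04 − 126.36) / 620 = 0.68 / 620 = 0.001097
K = 3.80e-6 m/s × 86400 s/d = 0.3283 m/d
Specific discharge q = 0.3283 × 0.001097 = 3.601e-4 m/d
v_s = q/n_e = 3.601e-4/0.36 = 0.001000 m/d
L = 1.17 km = 1170 m
t = L / v = 1170 / 0.001000 = 1.170e6 d
   = 1.170e6 / 365 = 3200 yr

3200 years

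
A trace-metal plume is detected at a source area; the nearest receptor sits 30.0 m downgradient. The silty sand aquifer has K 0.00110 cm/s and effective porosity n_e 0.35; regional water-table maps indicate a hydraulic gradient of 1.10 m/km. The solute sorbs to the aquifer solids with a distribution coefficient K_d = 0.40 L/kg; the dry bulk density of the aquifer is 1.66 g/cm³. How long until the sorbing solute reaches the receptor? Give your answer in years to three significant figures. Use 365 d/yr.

K = 0.00110 cm/s × 864 = 0.9504 m/d
Specific discharge q = 0.9504 × 0.0011 = 0.001045 m/d
v = Ki/n = 0.9504·0.0011/0.35 = 0.002987 m/d
Retardation R = 1 + ρ_b·K_d/n = 1 + 1.66×0.40/0.35 = 2.897
Contaminant velocity v_c = v/R = 0.002987/2.897 = 0.001031 m/d
t = L/v_c = 30.0/0.001031 = 29100 d
   = 29100/365 = 79.7 yr

79.7 years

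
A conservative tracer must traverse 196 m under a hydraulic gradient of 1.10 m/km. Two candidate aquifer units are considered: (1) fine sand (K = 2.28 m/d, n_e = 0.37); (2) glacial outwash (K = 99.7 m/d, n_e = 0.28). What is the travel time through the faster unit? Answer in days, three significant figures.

Unit 1 (fine sand): v = 2.28×0.0011/0.37 = 0.006778 m/d, t = 196/0.006778 = 28920 d
Unit 2 (glacial outwash): v = 99.7×0.0011/0.28 = 0.3917 m/d, t = 196/0.3917 = 500.4 d
Faster unit: t = 500 d

500 days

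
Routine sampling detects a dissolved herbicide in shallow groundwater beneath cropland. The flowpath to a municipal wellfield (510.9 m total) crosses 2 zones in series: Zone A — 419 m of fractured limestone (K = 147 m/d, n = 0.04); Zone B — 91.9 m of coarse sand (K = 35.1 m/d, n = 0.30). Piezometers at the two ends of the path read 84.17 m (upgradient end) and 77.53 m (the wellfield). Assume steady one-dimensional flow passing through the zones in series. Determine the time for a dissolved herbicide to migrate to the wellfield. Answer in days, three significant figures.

36.5 days

Total head drop ΔH = 84.17 − 77.53 = 6.64 m
Continuity: the same q passes through each zone, so ΔH = q·Σ(L_j/K_j) — the zones act as resistances in series.
Σ(L/K) = 419/147 + 91.9/35.1 = 2.850 + 2.618 = 5.469 d
q = ΔH / Σ(L/K) = 6.64 / 5.469 = 1.214 m/d (same in every zone)
Zone A: v = q/n = 1.214/0.04 = 30.36 m/d → t_A = 419/30.36 = 13.80 d
Zone B: v = q/n = 1.214/0.30 = 4.047 m/d → t_B = 91.9/4.047 = 22.71 d
Total t = 13.80 + 22.71 = 36.51 d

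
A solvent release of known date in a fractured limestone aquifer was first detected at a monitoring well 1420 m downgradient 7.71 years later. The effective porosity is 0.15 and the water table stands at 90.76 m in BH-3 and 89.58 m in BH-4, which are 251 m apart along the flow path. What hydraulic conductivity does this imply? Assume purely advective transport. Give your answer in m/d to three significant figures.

16.1 m/d

Hydraulic gradient i = (90.76 − 89.58) / 251 = 1.18 / 251 = 0.004701
t = 7.71 years = 2814 d
v = L / t = 1420 / 2814 = 0.5046 m/d
K = v · n / i = 0.5046 × 0.15 / 0.004701 = 16.1 m/d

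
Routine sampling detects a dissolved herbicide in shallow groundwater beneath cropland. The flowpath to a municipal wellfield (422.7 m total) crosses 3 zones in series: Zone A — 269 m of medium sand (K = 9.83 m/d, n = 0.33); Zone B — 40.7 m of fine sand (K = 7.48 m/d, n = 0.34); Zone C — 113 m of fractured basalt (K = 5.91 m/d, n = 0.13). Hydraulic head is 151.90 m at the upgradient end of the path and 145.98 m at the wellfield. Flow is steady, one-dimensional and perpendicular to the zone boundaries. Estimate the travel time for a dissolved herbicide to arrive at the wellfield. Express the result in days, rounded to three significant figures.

1030 days

Total head drop ΔH = 151.90 − 145.98 = 5.92 m
Continuity: the same q passes through each zone, so ΔH = q·Σ(L_j/K_j) — the zones act as resistances in series.
Σ(L/K) = 269/9.83 + 40.7/7.48 + 113/5.91 = 27.37 + 5.441 + 19.12 = 51.93 d
q = ΔH / Σ(L/K) = 5.92 / 51.93 = 0.1140 m/d (same in every zone)
Zone A: v = q/n = 0.1140/0.33 = 0.3455 m/d → t_A = 269/0.3455 = 778.6 d
Zone B: v = q/n = 0.1140/0.34 = 0.3353 m/d → t_B = 40.7/0.3353 = 121.4 d
Zone C: v = q/n = 0.1140/0.13 = 0.8770 m/d → t_C = 113/0.8770 = 128.9 d
Total t = 778.6 + 121.4 + 128.9 = 1029 d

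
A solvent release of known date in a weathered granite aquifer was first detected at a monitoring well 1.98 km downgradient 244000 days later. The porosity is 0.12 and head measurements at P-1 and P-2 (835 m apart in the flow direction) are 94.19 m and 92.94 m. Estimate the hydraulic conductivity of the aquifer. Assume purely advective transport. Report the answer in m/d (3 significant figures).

0.650 m/d

Hydraulic gradient i = (94.19 − 92.94) / 835 = 1.25 / 835 = 0.001497
L = 1.98 km = 1980 m
v = L / t = 1980 / 244000 = 0.008115 m/d
K = v · n / i = 0.008115 × 0.12 / 0.001497 = 0.650 m/d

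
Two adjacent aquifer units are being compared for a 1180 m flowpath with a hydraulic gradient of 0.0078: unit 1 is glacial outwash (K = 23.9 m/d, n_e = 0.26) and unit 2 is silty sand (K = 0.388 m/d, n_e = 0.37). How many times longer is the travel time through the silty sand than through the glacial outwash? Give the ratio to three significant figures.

87.7

Unit 1 (glacial outwash): v = 23.9×0.0078/0.26 = 0.7170 m/d, t = 1180/0.7170 = 1646 d
Unit 2 (silty sand): v = 0.388×0.0078/0.37 = 0.008179 m/d, t = 1180/0.008179 = 144300 d
t(silty sand) / t(glacial outwash) = 144300/1646 = 87.7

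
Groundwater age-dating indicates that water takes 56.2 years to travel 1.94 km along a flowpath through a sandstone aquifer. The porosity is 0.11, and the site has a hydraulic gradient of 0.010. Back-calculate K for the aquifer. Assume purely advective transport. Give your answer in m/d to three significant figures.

1.04 m/d

t = 56.2 years = 20510 d
L = 1.94 km = 1940 m
v = L / t = 1940 / 20510 = 0.09457 m/d
K = v · n / i = 0.09457 × 0.11 / 0.010 = 1.04 m/d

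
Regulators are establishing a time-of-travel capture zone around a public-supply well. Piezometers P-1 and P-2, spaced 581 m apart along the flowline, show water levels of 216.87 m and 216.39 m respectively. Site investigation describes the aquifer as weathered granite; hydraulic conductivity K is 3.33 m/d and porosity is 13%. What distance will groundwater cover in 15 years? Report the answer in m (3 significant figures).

Hydraulic gradient i = (216.87 − 216.39) / 581 = 0.48 / 581 = 8.262e-4
Darcy flux q = K·i = 3.33 × 8.262e-4 = 0.002751 m/d
Average linear velocity = 0.002751 / 0.13 = 0.02116 m/d
T = 15 yr × 365 = 5475 d
L = v × T = 0.02116 × 5475 = 115.9 m

116 m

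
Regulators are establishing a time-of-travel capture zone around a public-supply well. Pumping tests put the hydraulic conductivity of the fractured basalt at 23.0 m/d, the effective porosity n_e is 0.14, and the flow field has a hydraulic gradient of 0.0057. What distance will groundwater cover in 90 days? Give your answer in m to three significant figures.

Specific discharge q = 23.0 × 0.0057 = 0.1311 m/d
Average linear velocity = 0.1311 / 0.14 = 0.9364 m/d
L = v × T = 0.9364 × 90 = 84.28 m

84.3 m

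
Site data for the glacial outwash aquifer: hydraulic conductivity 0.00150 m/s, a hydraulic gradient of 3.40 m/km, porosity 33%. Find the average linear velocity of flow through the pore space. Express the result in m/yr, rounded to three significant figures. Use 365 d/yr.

487 m/yr

K = 0.00150 m/s × 86400 s/d = 129.6 m/d
q = Ki = 129.6 × 0.0034 = 0.4406 m/d
v = Ki/n = 129.6·0.0034/0.33 = 1.335 m/d
   = 1.335 × 365 = 487 m/yr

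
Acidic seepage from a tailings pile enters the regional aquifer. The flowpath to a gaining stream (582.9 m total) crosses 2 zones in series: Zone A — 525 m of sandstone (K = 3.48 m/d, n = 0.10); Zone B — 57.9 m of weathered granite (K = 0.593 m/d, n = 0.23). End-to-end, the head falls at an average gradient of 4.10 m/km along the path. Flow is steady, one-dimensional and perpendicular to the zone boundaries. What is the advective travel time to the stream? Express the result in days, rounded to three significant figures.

Steady 1-D flow in series ⇒ the Darcy flux q is identical in every zone and the zone head losses add (resistances L/K in series).
Σ(L/K) = 525/3.48 + 57.9/0.593 = 150.9 + 97.64 = 248.5 d
K_eq = L_total / Σ(L/K) = 582.9 / 248.5 = 2.346 m/d
q = K_eq · i = 2.346 × 0.0041 = 0.009617 m/d (same in every zone)
Zone A: v = q/n = 0.009617/0.10 = 0.09617 m/d → t_A = 525/0.09617 = 5459 d
Zone B: v = q/n = 0.009617/0.23 = 0.04181 m/d → t_B = 57.9/0.04181 = 1385 d
Total t = 5459 + 1385 = 6844 d

6840 days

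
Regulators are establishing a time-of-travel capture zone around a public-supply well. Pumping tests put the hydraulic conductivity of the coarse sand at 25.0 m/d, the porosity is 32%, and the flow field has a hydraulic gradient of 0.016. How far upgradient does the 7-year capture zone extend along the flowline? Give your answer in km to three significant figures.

Specific discharge q = 25.0 × 0.016 = 0.4000 m/d
Seepage velocity v = q / n = 0.4000 / 0.32 = 1.250 m/d
T = 7 yr × 365 = 2555 d
L = v × T = 1.250 × 2555 = 3194 m
   = 3.19 km

3.19 km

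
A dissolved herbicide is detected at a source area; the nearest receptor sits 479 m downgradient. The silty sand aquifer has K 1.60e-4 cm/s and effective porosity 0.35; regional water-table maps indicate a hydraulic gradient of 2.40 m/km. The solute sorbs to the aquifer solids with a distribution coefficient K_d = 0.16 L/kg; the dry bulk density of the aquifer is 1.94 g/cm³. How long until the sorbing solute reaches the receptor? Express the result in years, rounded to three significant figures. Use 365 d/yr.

2610 years

K = 1.60e-4 cm/s × 864 = 0.1382 m/d
Specific discharge q = 0.1382 × 0.0024 = 3.318e-4 m/d
Average linear velocity = 3.318e-4 / 0.35 = 9.479e-4 m/d
Retardation R = 1 + ρ_b·K_d/n = 1 + 1.94×0.16/0.35 = 1.887
Contaminant velocity v_c = v/R = 9.479e-4/1.887 = 5.024e-4 m/d
t = L/v_c = 479/5.024e-4 = 953400 d
   = 953400/365 = 2610 yr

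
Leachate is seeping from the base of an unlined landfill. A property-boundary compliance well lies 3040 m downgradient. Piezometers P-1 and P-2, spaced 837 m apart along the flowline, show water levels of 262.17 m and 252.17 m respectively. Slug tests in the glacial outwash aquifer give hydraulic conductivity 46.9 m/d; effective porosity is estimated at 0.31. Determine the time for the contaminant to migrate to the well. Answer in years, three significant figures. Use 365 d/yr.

Hydraulic gradient i = (262.17 − 252.17) / 837 = 10.00 / 837 = 0.01195
q = Ki = 46.9 × 0.01195 = 0.5603 m/d
Seepage velocity v = q / n = 0.5603 / 0.31 = 1.808 m/d
t = L / v = 3040 / 1.808 = 1682 d
   = 1682 / 365 = 4.61 yr

4.61 years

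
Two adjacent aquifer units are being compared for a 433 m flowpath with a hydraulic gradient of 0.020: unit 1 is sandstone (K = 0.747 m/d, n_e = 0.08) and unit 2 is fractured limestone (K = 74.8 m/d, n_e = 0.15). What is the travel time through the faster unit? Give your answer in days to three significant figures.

Unit 1 (sandstone): v = 0.747×0.020/0.08 = 0.1868 m/d, t = 433/0.1868 = 2319 d
Unit 2 (fractured limestone): v = 74.8×0.020/0.15 = 9.973 m/d, t = 433/9.973 = 43.42 d
Faster unit: t = 43.4 d

43.4 days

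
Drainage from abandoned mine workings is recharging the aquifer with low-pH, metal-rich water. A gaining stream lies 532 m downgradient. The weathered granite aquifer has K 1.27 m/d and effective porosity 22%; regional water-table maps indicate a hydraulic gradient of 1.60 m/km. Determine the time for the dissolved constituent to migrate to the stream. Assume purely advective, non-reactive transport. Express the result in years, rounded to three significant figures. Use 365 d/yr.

Specific discharge q = 1.27 × 0.0016 = 0.002032 m/d
Seepage velocity v = q / n = 0.002032 / 0.22 = 0.009236 m/d
t = L / v = 532 / 0.009236 = 57600 d
   = 57600 / 365 = 158 yr

158 years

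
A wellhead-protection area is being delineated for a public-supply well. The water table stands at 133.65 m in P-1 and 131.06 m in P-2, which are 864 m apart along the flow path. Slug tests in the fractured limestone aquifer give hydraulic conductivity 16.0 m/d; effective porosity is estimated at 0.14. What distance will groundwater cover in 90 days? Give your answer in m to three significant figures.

Hydraulic gradient i = (133.65 − 131.06) / 864 = 2.59 / 864 = 0.002998
q = Ki = 16.0 × 0.002998 = 0.04796 m/d
Average linear velocity = 0.04796 / 0.14 = 0.3426 m/d
L = v × T = 0.3426 × 90 = 30.83 m

30.8 m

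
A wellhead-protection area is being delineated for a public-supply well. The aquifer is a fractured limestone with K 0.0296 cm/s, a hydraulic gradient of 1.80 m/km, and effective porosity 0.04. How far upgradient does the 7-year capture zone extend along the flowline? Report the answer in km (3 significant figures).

K = 0.0296 cm/s × 864 = 25.57 m/d
Specific discharge q = 25.57 × 0.0018 = 0.04603 m/d
Average linear velocity = 0.04603 / 0.04 = 1.151 m/d
T = 7 yr × 365 = 2555 d
L = v × T = 1.151 × 2555 = 2940 m
   = 2.94 km

2.94 km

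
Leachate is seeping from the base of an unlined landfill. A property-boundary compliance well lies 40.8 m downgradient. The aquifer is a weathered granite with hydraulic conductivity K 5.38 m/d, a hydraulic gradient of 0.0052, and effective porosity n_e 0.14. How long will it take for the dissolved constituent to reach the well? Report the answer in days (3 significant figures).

204 days

Specific discharge q = 5.38 × 0.0052 = 0.02798 m/d
Seepage velocity v = q / n = 0.02798 / 0.14 = 0.1998 m/d
t = L / v = 40.8 / 0.1998 = 204.2 d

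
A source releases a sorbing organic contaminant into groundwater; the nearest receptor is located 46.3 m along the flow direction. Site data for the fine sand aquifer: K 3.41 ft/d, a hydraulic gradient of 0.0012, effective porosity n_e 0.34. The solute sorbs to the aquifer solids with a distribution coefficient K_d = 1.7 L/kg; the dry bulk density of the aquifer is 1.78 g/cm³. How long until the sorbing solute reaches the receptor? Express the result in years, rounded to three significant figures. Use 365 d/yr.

342 years

K = 3.41 ft/d × 0.3048 = 1.039 m/d
Specific discharge q = 1.039 × 0.0012 = 0.001247 m/d
v_s = q/n_e = 0.001247/0.34 = 0.003668 m/d
Retardation R = 1 + ρ_b·K_d/n = 1 + 1.78×1.7/0.34 = 9.900
Contaminant velocity v_c = v/R = 0.003668/9.900 = 3.705e-4 m/d
t = L/v_c = 46.3/3.705e-4 = 125000 d
   = 125000/365 = 342 yr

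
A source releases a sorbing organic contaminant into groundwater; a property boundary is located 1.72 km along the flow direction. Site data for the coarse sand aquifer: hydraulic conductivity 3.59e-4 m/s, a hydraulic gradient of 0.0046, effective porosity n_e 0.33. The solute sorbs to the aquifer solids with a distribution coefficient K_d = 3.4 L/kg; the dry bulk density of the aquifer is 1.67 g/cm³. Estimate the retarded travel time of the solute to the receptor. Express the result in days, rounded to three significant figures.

72400 days

K = 3.59e-4 m/s × 86400 s/d = 31.02 m/d
Darcy flux q = K·i = 31.02 × 0.0046 = 0.1427 m/d
v = Ki/n = 31.02·0.0046/0.33 = 0.4324 m/d
Retardation R = 1 + ρ_b·K_d/n = 1 + 1.67×3.4/0.33 = 18.21
Contaminant velocity v_c = v/R = 0.4324/18.21 = 0.02375 m/d
L = 1.72 km = 1720 m
t = L/v_c = 1720/0.02375 = 72430 d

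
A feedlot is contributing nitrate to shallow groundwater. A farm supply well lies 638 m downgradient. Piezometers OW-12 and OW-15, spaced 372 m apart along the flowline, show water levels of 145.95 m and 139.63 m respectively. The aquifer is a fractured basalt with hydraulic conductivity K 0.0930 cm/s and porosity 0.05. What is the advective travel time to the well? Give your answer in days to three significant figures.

Hydraulic gradient i = (145.95 − 139.63) / 372 = 6.32 / 372 = 0.01699
K = 0.0930 cm/s × 864 = 80.35 m/d
Specific discharge q = 80.35 × 0.01699 = 1.365 m/d
v_s = q/n_e = 1.365/0.05 = 27.30 m/d
t = L / v = 638 / 27.30 = 23.37 d

23.4 days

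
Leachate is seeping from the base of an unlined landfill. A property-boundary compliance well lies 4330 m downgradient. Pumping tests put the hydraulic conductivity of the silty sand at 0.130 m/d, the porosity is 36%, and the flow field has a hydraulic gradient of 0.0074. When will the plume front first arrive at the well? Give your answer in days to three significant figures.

q = Ki = 0.130 × 0.0074 = 9.620e-4 m/d
Seepage velocity v = q / n = 9.620e-4 / 0.36 = 0.002672 m/d
t = L / v = 4330 / 0.002672 = 1.620e6 d

1.62e6 days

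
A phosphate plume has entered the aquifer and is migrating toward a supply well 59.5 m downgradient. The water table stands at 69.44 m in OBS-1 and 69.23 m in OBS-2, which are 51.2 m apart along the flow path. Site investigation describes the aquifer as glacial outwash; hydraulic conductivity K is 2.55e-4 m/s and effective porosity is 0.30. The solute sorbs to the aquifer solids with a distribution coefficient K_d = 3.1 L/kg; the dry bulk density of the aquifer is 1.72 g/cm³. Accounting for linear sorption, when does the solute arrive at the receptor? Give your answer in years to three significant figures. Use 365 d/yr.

10.2 years

Hydraulic gradient i = (69.44 − 69.23) / 51.2 = 0.21 / 51.2 = 0.004102
K = 2.55e-4 m/s × 86400 s/d = 22.03 m/d
q = Ki = 22.03 × 0.004102 = 0.09037 m/d
v_s = q/n_e = 0.09037/0.30 = 0.3012 m/d
Retardation R = 1 + ρ_b·K_d/n = 1 + 1.72×3.1/0.30 = 18.77
Contaminant velocity v_c = v/R = 0.3012/18.77 = 0.01605 m/d
t = L/v_c = 59.5/0.01605 = 3708 d
   = 3708/365 = 10.2 yr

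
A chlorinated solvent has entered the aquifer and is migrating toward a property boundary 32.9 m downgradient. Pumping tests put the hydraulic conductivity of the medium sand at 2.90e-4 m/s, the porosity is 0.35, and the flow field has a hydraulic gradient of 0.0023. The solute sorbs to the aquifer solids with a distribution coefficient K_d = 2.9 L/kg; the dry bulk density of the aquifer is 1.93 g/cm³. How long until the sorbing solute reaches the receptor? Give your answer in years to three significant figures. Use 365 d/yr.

K = 2.90e-4 m/s × 86400 s/d = 25.06 m/d
Specific discharge q = 25.06 × 0.0023 = 0.05763 m/d
v = Ki/n = 25.06·0.0023/0.35 = 0.1647 m/d
Retardation R = 1 + ρ_b·K_d/n = 1 + 1.93×2.9/0.35 = 16.99
Contaminant velocity v_c = v/R = 0.1647/16.99 = 0.009690 m/d
t = L/v_c = 32.9/0.009690 = 3395 d
   = 3395/365 = 9.30 yr

9.30 years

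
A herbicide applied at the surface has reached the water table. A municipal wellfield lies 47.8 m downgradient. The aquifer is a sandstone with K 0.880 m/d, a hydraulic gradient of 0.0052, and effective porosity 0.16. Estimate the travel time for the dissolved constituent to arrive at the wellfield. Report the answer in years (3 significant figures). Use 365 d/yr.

q = Ki = 0.880 × 0.0052 = 0.004576 m/d
Seepage velocity v = q / n = 0.004576 / 0.16 = 0.02860 m/d
t = L / v = 47.8 / 0.02860 = 1671 d
   = 1671 / 365 = 4.58 yr

4.58 years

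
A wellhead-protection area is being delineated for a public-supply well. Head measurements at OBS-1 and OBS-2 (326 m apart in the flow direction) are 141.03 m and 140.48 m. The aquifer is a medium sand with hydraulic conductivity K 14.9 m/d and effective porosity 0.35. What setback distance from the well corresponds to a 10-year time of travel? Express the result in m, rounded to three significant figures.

262 m

Hydraulic gradient i = (141.03 − 140.48) / 326 = 0.55 / 326 = 0.001687
q = Ki = 14.9 × 0.001687 = 0.02514 m/d
v_s = q/n_e = 0.02514/0.35 = 0.07182 m/d
T = 10 yr × 365 = 3650 d
L = v × T = 0.07182 × 3650 = 262.2 m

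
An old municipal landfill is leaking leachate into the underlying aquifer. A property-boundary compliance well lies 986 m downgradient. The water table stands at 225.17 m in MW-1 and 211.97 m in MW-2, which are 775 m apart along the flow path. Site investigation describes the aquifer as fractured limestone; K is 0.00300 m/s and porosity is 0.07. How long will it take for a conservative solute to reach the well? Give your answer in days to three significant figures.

Hydraulic gradient i = (225.17 − 211.97) / 775 = 13.20 / 775 = 0.01703
K = 0.00300 m/s × 86400 s/d = 259.2 m/d
Darcy flux q = K·i = 259.2 × 0.01703 = 4.415 m/d
Seepage velocity v = q / n = 4.415 / 0.07 = 63.07 m/d
t = L / v = 986 / 63.07 = 15.63 d

15.6 days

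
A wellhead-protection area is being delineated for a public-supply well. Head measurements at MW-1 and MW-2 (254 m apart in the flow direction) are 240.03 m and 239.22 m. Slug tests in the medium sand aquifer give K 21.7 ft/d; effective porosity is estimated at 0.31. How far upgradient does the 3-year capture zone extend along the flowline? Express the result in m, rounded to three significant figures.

74.5 m

Hydraulic gradient i = (240.03 − 239.22) / 254 = 0.81 / 254 = 0.003189
K = 21.7 ft/d × 0.3048 = 6.614 m/d
Darcy flux q = K·i = 6.614 × 0.003189 = 0.02109 m/d
v_s = q/n_e = 0.02109/0.31 = 0.06804 m/d
T = 3 yr × 365 = 1095 d
L = v × T = 0.06804 × 1095 = 74.50 m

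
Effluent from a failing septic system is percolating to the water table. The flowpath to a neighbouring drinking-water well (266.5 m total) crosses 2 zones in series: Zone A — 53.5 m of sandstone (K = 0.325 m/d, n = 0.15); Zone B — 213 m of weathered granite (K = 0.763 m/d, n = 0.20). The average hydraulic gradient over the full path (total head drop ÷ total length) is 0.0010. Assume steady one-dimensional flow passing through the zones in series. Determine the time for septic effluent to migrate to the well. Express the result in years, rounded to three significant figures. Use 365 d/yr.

231 years

Steady 1-D flow in series ⇒ the Darcy flux q is identical in every zone and the zone head losses add (resistances L/K in series).
Σ(L/K) = 53.5/0.325 + 213/0.763 = 164.6 + 279.2 = 443.8 d
K_eq = L_total / Σ(L/K) = 266.5 / 443.8 = 0.6005 m/d
q = K_eq · i = 0.6005 × 0.0010 = 6.005e-4 m/d (same in every zone)
Zone A: v = q/n = 6.005e-4/0.15 = 0.004004 m/d → t_A = 53.5/0.004004 = 13360 d
Zone B: v = q/n = 6.005e-4/0.20 = 0.003003 m/d → t_B = 213/0.003003 = 70940 d
Total t = 13360 + 70940 = 84300 d
   = 84300 / 365 = 231 yr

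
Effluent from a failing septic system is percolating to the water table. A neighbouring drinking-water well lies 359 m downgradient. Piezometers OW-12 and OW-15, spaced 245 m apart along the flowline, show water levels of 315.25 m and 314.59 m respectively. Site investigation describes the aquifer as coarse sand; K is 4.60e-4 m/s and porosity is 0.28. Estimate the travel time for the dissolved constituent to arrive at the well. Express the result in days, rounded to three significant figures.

939 days

Hydraulic gradient i = (315.25 − 314.59) / 245 = 0.66 / 245 = 0.002694
K = 4.60e-4 m/s × 86400 s/d = 39.74 m/d
Darcy flux q = K·i = 39.74 × 0.002694 = 0.1071 m/d
v_s = q/n_e = 0.1071/0.28 = 0.3824 m/d
t = L / v = 359 / 0.3824 = 938.9 d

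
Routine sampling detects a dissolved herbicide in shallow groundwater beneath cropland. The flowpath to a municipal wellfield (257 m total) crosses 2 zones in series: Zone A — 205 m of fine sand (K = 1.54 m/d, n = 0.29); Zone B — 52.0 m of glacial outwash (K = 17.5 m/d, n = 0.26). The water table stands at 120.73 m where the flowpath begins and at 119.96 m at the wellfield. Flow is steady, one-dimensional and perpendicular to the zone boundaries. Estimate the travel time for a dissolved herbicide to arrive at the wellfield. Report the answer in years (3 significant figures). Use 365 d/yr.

35.3 years

Total head drop ΔH = 120.73 − 119.96 = 0.77 m
Steady 1-D flow in series ⇒ the Darcy flux q is identical in every zone and the zone head losses add (resistances L/K in series).
Σ(L/K) = 205/1.54 + 52.0/17.5 = 133.1 + 2.971 = 136.1 d
q = ΔH / Σ(L/K) = 0.77 / 136.1 = 0.005658 m/d (same in every zone)
Zone A: v = q/n = 0.005658/0.29 = 0.01951 m/d → t_A = 205/0.01951 = 10510 d
Zone B: v = q/n = 0.005658/0.26 = 0.02176 m/d → t_B = 52.0/0.02176 = 2389 d
Total t = 10510 + 2389 = 12900 d
   = 12900 / 365 = 35.3 yr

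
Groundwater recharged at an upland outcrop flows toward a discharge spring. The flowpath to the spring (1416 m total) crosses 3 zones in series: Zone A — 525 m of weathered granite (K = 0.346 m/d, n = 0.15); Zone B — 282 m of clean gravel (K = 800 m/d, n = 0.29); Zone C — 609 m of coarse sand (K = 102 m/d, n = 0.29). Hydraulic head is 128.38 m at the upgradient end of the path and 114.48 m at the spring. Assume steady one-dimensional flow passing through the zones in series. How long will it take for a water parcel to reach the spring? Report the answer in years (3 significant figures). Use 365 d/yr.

Total head drop ΔH = 128.38 − 114.48 = 13.90 m
Steady 1-D flow in series ⇒ the Darcy flux q is identical in every zone and the zone head losses add (resistances L/K in series).
Σ(L/K) = 525/0.346 + 282/800 + 609/102 = 1517 + 0.3525 + 5.971 = 1524 d
q = ΔH / Σ(L/K) = 13.90 / 1524 = 0.009123 m/d (same in every zone)
Zone A: v = q/n = 0.009123/0.15 = 0.06082 m/d → t_A = 525/0.06082 = 8632 d
Zone B: v = q/n = 0.009123/0.29 = 0.03146 m/d → t_B = 282/0.03146 = 8964 d
Zone C: v = q/n = 0.009123/0.29 = 0.03146 m/d → t_C = 609/0.03146 = 19360 d
Total t = 8632 + 8964 + 19360 = 36960 d
   = 36960 / 365 = 101 yr

101 years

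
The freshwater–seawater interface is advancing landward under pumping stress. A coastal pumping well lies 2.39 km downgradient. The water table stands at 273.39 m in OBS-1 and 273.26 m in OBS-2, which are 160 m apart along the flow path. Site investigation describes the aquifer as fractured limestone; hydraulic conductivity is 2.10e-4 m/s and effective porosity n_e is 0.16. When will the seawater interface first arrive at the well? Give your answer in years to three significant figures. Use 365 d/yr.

71.1 years

Hydraulic gradient i = (273.39 − 273.26) / 160 = 0.13 / 160 = 8.125e-4
K = 2.10e-4 m/s × 86400 s/d = 18.14 m/d
Darcy flux q = K·i = 18.14 × 8.125e-4 = 0.01474 m/d
Average linear velocity = 0.01474 / 0.16 = 0.09214 m/d
L = 2.39 km = 2390 m
t = L / v = 2390 / 0.09214 = 25940 d
   = 25940 / 365 = 71.1 yr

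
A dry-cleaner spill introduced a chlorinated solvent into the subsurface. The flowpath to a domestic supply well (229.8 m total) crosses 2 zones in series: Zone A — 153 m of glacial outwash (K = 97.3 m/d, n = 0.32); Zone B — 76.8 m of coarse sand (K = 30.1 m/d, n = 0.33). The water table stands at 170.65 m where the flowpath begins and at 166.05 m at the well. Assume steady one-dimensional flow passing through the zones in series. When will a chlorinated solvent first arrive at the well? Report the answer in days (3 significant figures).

66.6 days

Total head drop ΔH = 170.65 − 166.05 = 4.60 m
Continuity: the same q passes through each zone, so ΔH = q·Σ(L_j/K_j) — the zones act as resistances in series.
Σ(L/K) = 153/97.3 + 76.8/30.1 = 1.572 + 2.551 = 4.124 d
q = ΔH / Σ(L/K) = 4.60 / 4.124 = 1.115 m/d (same in every zone)
Zone A: v = q/n = 1.115/0.32 = 3.486 m/d → t_A = 153/3.486 = 43.89 d
Zone B: v = q/n = 1.115/0.33 = 3.380 m/d → t_B = 76.8/3.380 = 22.72 d
Total t = 43.89 + 22.72 = 66.61 d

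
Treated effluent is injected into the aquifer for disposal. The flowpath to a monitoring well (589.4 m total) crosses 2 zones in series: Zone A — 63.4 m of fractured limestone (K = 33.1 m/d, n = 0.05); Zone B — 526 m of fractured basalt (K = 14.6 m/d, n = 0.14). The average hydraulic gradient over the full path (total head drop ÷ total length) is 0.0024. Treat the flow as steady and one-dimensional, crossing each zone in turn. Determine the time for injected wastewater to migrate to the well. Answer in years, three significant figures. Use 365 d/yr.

Steady 1-D flow in series ⇒ the Darcy flux q is identical in every zone and the zone head losses add (resistances L/K in series).
Σ(L/K) = 63.4/33.1 + 526/14.6 = 1.915 + 36.03 = 37.94 d
K_eq = L_total / Σ(L/K) = 589.4 / 37.94 = 15.53 m/d
q = K_eq · i = 15.53 × 0.0024 = 0.03728 m/d (same in every zone)
Zone A: v = q/n = 0.03728/0.05 = 0.7456 m/d → t_A = 63.4/0.7456 = 85.03 d
Zone B: v = q/n = 0.03728/0.14 = 0.2663 m/d → t_B = 526/0.2663 = 1975 d
Total t = 85.03 + 1975 = 2060 d
   = 2060 / 365 = 5.64 yr

5.64 years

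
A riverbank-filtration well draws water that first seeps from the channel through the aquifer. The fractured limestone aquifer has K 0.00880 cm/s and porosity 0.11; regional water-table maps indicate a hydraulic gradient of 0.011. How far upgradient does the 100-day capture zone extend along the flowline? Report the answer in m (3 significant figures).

K = 0.00880 cm/s × 864 = 7.603 m/d
Specific discharge q = 7.603 × 0.011 = 0.08364 m/d
v = Ki/n = 7.603·0.011/0.11 = 0.7603 m/d
L = v × T = 0.7603 × 100 = 76.03 m

76.0 m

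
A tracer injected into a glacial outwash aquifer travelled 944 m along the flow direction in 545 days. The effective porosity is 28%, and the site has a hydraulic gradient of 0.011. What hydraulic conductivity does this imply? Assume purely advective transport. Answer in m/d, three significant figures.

44.1 m/d

v = L / t = 944 / 545 = 1.732 m/d
K = v · n / i = 1.732 × 0.28 / 0.011 = 44.1 m/d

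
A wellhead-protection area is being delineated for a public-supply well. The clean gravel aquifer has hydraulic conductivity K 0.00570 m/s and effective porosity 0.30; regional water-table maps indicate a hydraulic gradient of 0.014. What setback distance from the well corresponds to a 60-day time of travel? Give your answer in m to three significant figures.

1380 m

K = 0.00570 m/s × 86400 s/d = 492.5 m/d
q = Ki = 492.5 × 0.014 = 6.895 m/d
v_s = q/n_e = 6.895/0.30 = 22.98 m/d
L = v × T = 22.98 × 60 = 1379 m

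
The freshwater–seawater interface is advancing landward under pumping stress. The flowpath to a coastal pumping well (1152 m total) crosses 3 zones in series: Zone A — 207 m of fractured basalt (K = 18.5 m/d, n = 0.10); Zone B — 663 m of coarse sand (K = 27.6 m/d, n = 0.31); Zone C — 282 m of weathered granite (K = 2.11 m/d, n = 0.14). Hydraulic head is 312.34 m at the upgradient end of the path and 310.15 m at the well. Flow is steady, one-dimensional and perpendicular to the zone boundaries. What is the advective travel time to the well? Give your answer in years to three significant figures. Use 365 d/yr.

56.1 years

Total head drop ΔH = 312.34 − 310.15 = 2.19 m
Steady 1-D flow in series ⇒ the Darcy flux q is identical in every zone and the zone head losses add (resistances L/K in series).
Σ(L/K) = 207/18.5 + 663/27.6 + 282/2.11 = 11.19 + 24.02 + 133.6 = 168.9 d
q = ΔH / Σ(L/K) = 2.19 / 168.9 = 0.01297 m/d (same in every zone)
Zone A: v = q/n = 0.01297/0.10 = 0.1297 m/d → t_A = 207/0.1297 = 1596 d
Zone B: v = q/n = 0.01297/0.31 = 0.04184 m/d → t_B = 663/0.04184 = 15850 d
Zone C: v = q/n = 0.01297/0.14 = 0.09264 m/d → t_C = 282/0.09264 = 3044 d
Total t = 1596 + 15850 + 3044 = 20490 d
   = 20490 / 365 = 56.1 yr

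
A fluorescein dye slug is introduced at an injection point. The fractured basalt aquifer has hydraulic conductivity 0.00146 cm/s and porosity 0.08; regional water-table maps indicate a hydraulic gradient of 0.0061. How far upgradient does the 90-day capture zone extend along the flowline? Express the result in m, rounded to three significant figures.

K = 0.00146 cm/s × 864 = 1.261 m/d
Darcy flux q = K·i = 1.261 × 0.0061 = 0.007695 m/d
v_s = q/n_e = 0.007695/0.08 = 0.09618 m/d
L = v × T = 0.09618 × 90 = 8.657 m

8.66 m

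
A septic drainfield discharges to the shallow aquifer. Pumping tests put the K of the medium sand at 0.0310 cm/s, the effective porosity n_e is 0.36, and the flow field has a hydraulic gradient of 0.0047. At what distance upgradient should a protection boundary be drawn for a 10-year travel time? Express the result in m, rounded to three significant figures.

K = 0.0310 cm/s × 864 = 26.78 m/d
Darcy flux q = K·i = 26.78 × 0.0047 = 0.1259 m/d
v_s = q/n_e = 0.1259/0.36 = 0.3497 m/d
T = 10 yr × 365 = 3650 d
L = v × T = 0.3497 × 3650 = 1276 m

1280 m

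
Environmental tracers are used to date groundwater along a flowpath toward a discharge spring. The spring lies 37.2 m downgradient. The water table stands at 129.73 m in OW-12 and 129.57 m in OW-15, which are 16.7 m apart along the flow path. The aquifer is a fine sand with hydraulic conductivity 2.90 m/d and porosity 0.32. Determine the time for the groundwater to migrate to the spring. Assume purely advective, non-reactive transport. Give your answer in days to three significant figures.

428 days

Hydraulic gradient i = (129.73 − 129.57) / 16.7 = 0.16 / 16.7 = 0.009581
q = Ki = 2.90 × 0.009581 = 0.02778 m/d
v_s = q/n_e = 0.02778/0.32 = 0.08683 m/d
t = L / v = 37.2 / 0.08683 = 428.4 d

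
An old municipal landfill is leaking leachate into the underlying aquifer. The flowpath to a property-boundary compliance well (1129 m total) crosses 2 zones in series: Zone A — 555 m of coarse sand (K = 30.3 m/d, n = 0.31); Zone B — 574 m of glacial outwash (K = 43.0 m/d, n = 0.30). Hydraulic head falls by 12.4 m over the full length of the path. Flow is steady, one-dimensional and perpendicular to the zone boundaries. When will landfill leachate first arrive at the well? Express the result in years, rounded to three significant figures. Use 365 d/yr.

2.41 years

Steady 1-D flow in series ⇒ the Darcy flux q is identical in every zone and the zone head losses add (resistances L/K in series).
Σ(L/K) = 555/30.3 + 574/43.0 = 18.32 + 13.35 = 31.67 d
q = ΔH / Σ(L/K) = 12.4 / 31.67 = 0.3916 m/d (same in every zone)
Zone A: v = q/n = 0.3916/0.31 = 1.263 m/d → t_A = 555/1.263 = 439.4 d
Zone B: v = q/n = 0.3916/0.30 = 1.305 m/d → t_B = 574/1.305 = 439.7 d
Total t = 439.4 + 439.7 = 879.1 d
   = 879.1 / 365 = 2.41 yr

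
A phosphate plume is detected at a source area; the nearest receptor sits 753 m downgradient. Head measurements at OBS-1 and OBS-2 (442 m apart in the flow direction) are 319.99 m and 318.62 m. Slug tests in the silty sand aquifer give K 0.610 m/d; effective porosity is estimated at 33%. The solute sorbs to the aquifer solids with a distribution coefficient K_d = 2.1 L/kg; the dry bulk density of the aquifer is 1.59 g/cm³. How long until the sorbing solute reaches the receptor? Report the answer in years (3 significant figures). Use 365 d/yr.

4000 years

Hydraulic gradient i = (319.99 − 318.62) / 442 = 1.37 / 442 = 0.003100
Darcy flux q = K·i = 0.610 × 0.003100 = 0.001891 m/d
v_s = q/n_e = 0.001891/0.33 = 0.005729 m/d
Retardation R = 1 + ρ_b·K_d/n = 1 + 1.59×2.1/0.33 = 11.12
Contaminant velocity v_c = v/R = 0.005729/11.12 = 5.153e-4 m/d
t = L/v_c = 753/5.153e-4 = 1.461e6 d
   = 1.461e6/365 = 4000 yr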